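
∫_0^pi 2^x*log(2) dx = -1 + 2^pi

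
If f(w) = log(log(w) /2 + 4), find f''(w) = (-log(w) - 9)/(w^2*log(w)^2 + 16*w^2*log(w) + 64*w^2)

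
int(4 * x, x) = 2*x^2 + C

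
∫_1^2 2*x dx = 3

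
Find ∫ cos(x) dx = sin(x) + C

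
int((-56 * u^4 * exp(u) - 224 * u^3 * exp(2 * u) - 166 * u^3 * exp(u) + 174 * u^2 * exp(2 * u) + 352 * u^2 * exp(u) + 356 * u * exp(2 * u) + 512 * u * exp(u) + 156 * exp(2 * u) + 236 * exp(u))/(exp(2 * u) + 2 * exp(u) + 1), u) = 2*(-4*u^2 + 7*u + 10)*(7*u^2 + 5*u + 4)*exp(u)/(exp(u) + 1) + C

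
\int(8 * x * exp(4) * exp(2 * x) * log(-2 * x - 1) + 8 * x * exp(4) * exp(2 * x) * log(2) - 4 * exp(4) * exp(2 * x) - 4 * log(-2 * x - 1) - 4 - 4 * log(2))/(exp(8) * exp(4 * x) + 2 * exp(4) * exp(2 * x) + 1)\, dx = -2*(2*x + 1)*log(-4*x - 2)/(exp(2*x + 4) + 1) + C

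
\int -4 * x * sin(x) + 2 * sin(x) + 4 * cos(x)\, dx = (4*x - 2)*cos(x) + C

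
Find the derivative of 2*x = 2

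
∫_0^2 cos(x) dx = sin(2)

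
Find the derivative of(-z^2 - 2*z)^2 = 4*z^3 + 12*z^2 + 8*z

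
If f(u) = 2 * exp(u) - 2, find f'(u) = 2*exp(u)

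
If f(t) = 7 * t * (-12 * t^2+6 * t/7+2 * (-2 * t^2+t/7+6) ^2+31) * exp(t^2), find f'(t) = 112*t^6*exp(t^2) - 16*t^5*exp(t^2) - 3916*t^4*exp(t^2)/7 + 28*t^3*exp(t^2) + 1280*t^2*exp(t^2)/7 + 60*t*exp(t^2) + 721*exp(t^2)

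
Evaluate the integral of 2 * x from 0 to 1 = 1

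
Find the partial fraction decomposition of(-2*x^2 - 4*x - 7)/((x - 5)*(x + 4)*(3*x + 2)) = 47/(170*(3*x + 2)) - 23/(90*(x + 4)) - 77/(153*(x - 5))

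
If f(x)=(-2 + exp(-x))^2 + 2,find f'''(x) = (4*exp(x) - 8)*exp(-2*x)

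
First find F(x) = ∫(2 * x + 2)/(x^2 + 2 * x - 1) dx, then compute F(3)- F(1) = -log(2) + log(14)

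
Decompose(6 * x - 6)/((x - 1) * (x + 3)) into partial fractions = 6/(x + 3)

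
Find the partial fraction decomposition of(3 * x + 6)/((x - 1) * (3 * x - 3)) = 1/(x - 1) + 3/(x - 1)^2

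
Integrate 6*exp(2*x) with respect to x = 3*exp(2*x) + C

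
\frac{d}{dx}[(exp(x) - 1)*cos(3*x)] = -3*exp(x)*sin(3*x) + exp(x)*cos(3*x) + 3*sin(3*x)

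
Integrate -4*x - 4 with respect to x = -2*x^2 - 4*x + C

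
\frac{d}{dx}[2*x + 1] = 2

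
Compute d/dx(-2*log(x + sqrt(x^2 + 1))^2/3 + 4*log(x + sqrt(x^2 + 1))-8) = (-4*x*log(x + sqrt(x^2 + 1)) + 12*x - 4*sqrt(x^2 + 1)*log(x + sqrt(x^2 + 1)) + 12*sqrt(x^2 + 1))/(3*x^2 + 3*x*sqrt(x^2 + 1) + 3)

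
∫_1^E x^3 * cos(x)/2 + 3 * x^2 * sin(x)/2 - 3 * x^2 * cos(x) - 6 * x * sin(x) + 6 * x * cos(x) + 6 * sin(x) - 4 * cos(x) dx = (-2 + E)^3*sin(E)/2 + sin(1)/2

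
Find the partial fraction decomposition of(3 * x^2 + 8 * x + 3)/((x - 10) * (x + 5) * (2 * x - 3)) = -87/(221*(2*x - 3)) + 38/(195*(x + 5)) + 383/(255*(x - 10))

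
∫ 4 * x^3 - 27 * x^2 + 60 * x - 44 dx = x^4 - 9*x^3 + 30*x^2 - 44*x + C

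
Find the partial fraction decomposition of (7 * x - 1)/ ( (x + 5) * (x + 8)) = 19/(x + 8) - 12/(x + 5)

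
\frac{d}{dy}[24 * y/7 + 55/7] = 24/7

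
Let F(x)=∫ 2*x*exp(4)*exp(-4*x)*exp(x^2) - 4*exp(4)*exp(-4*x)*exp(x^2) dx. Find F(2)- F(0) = 1 - exp(4)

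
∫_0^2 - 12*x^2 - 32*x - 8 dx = -112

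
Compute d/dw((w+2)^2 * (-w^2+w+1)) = -4*w^3 - 9*w^2 + 2*w + 8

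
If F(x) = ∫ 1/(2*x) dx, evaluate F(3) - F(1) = log(3)/2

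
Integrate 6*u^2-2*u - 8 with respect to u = 2*u^3 - u^2 - 8*u + C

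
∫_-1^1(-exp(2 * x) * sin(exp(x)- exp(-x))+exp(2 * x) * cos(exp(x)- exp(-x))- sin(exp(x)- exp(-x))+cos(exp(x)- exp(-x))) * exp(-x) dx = 2*sin(E - exp(-1))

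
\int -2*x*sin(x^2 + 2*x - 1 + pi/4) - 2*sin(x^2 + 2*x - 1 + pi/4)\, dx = cos((x + 1)^2 - 2 + pi/4) + C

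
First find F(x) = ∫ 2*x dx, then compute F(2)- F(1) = 3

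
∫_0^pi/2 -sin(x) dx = -1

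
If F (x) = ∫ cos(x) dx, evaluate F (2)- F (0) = sin(2)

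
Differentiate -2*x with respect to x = -2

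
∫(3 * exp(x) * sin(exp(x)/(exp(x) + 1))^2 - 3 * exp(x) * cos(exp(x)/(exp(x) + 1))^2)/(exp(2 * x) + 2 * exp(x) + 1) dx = -3*sin(2*exp(x)/(exp(x) + 1))/2 + C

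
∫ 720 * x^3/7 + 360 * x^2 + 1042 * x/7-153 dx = 180*x^4/7 + 120*x^3 + 521*x^2/7 - 153*x + C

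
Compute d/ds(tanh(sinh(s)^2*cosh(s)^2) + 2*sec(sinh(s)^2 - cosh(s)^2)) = -(tanh((cosh(2*s) - 1)^2/4 + cosh(2*s)/2 - 1/2)^2 - 1)*sinh(4*s)/2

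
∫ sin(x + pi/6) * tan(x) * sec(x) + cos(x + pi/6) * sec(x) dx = sqrt(3)*tan(x)/2 + C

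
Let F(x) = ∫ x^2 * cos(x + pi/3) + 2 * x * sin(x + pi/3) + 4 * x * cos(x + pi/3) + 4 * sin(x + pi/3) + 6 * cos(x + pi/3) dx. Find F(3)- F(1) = 27*sin(pi/3 + 3) - 11*sin(1 + pi/3)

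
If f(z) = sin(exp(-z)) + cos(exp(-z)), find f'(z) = -sqrt(2)*exp(-z)*sin(pi/4 - exp(-z))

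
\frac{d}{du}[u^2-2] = 2*u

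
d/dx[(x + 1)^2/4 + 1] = x/2 + 1/2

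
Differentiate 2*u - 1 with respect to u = 2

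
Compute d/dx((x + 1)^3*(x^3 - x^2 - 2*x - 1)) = 6*x^5 + 10*x^4 - 8*x^3 - 27*x^2 - 20*x - 5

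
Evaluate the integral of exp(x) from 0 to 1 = -1 + E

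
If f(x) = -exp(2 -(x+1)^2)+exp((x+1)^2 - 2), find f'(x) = (2*x*exp(2*x^2 + 4*x - 2) + 2*x + 2*exp(2*x^2 + 4*x - 2) + 2)*exp(-x^2 - 2*x + 1)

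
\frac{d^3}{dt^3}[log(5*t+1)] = 250/(125*t^3 + 75*t^2 + 15*t + 1)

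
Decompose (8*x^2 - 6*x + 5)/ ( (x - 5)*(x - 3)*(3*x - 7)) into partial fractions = 311/(16*(3*x - 7)) - 59/(4*(x - 3)) + 175/(16*(x - 5))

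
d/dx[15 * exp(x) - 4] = 15*exp(x)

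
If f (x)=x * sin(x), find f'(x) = x*cos(x) + sin(x)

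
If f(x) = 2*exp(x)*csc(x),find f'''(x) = 4*(-1 - cos(x)/sin(x) + 3/sin(x)^2 - 3*cos(x)/sin(x)^3)*exp(x)/sin(x)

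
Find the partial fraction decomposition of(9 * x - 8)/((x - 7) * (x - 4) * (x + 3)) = -1/(2*(x + 3)) - 4/(3*(x - 4)) + 11/(6*(x - 7))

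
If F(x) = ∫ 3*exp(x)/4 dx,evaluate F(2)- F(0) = -3/4 + 3*exp(2)/4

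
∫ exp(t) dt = exp(t) + C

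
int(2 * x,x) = x^2 + C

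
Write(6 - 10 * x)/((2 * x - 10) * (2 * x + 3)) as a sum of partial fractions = -21/(13*(2*x + 3)) - 22/(13*(x - 5))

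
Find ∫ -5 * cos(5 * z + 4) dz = -sin(5*z + 4) + C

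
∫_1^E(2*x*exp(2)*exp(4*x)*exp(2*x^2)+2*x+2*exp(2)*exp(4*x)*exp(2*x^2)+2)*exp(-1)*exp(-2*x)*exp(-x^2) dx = -exp(4) - exp(-(1 + E)^2) + exp(-4) + exp((1 + E)^2)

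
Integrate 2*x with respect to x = x^2 + C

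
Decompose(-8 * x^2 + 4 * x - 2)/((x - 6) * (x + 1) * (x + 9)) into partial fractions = -343/(60*(x + 9)) + 1/(4*(x + 1)) - 38/(15*(x - 6))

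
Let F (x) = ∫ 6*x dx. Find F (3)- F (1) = 24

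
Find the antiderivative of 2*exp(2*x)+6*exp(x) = (exp(x) + 3)^2 + C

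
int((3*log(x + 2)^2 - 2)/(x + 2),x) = (log(x + 2)^2 - 2)*log(x + 2) + C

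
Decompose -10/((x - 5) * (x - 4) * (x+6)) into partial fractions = -1/(11*(x + 6)) + 1/(x - 4) - 10/(11*(x - 5))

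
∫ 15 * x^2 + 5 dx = 5*x^3 + 5*x + C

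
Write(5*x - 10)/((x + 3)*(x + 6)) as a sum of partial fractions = 40/(3*(x + 6)) - 25/(3*(x + 3))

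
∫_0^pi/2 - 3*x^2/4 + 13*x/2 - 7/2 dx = -6 + (-3 + pi/8)*(-pi^2/4 - 2 + pi/2)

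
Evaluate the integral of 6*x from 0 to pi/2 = 3*pi^2/4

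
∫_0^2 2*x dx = 4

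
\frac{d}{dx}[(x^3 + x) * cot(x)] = -x^3/sin(x)^2 + 3*x^2/tan(x) - x/sin(x)^2 + 1/tan(x)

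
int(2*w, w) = w^2 + C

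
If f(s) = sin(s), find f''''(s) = sin(s)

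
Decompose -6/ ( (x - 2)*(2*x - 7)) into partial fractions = -4/(2*x - 7) + 2/(x - 2)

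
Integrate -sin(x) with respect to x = cos(x) + C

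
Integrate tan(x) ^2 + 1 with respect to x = tan(x) + C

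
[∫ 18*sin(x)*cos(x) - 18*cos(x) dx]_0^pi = 0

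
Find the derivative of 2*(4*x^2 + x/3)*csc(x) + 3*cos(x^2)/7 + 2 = -8*x^2*cot(x)*csc(x) - 6*x*sin(x^2)/7 - 2*x*cot(x)*csc(x)/3 + 16*x*csc(x) + 2*csc(x)/3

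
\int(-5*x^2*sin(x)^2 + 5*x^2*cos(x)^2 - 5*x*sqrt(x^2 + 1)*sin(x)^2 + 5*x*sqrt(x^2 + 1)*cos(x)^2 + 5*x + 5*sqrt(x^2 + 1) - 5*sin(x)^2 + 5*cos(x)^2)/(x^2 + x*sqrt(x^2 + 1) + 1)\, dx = 5*log(x + sqrt(x^2 + 1)) + 5*sin(2*x)/2 + C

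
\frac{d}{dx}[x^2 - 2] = 2*x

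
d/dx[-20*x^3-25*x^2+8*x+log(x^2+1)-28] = (-60*x^4 - 50*x^3 - 52*x^2 - 48*x + 8)/(x^2 + 1)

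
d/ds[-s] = -1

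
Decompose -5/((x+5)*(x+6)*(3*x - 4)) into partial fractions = -45/(418*(3*x - 4)) - 5/(22*(x + 6)) + 5/(19*(x + 5))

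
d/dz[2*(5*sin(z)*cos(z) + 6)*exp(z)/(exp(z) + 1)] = (10*exp(z)*cos(2*z) + 5*sin(2*z) + 10*cos(2*z) + 12)*exp(z)/(exp(2*z) + 2*exp(z) + 1)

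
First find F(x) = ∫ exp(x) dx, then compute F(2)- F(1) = -E + exp(2)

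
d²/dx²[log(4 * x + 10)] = -4/(4*x^2 + 20*x + 25)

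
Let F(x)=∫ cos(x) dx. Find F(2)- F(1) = -sin(1) + sin(2)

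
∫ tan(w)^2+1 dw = tan(w) + C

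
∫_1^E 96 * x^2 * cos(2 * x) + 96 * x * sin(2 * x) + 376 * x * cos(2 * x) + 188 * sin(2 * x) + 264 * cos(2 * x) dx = (22 + 24*E)*(2*E + 6)*sin(2*E) - 368*sin(2)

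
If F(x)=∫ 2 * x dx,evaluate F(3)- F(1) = 8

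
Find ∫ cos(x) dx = sin(x) + C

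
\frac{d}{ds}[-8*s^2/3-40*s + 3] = -16*s/3 - 40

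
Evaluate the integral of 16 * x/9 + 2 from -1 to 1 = 4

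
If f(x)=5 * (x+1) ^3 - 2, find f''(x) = 30*x + 30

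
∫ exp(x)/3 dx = exp(x)/3 + C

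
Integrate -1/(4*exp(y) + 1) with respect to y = log(4 + exp(-y)) + C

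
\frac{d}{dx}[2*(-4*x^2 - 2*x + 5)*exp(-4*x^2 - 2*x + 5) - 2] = (64*x^3 + 48*x^2 - 88*x - 24)*exp(-4*x^2 - 2*x + 5)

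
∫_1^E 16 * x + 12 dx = -28 - 4*E + 2*(2 + 2*E)^2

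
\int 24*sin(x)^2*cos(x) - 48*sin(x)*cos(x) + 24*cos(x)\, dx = 8*(sin(x) - 1)^3 + C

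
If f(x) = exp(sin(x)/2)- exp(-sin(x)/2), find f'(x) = (exp(sin(x)) + 1)*exp(-sin(x)/2)*cos(x)/2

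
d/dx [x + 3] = 1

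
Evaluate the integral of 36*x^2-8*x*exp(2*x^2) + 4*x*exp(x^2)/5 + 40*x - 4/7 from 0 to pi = -2*exp(2*pi^2) - 4*pi/7 + 8/5 + 20*pi^2 + 12*pi^3 + 2*exp(pi^2)/5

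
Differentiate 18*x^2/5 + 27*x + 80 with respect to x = 36*x/5 + 27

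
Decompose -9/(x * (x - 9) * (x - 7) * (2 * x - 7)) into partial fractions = -72/(539*(2*x - 7)) + 9/(98*(x - 7)) - 1/(22*(x - 9)) + 1/(49*x)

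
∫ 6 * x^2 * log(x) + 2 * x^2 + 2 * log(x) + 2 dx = 2*x*(x^2 + 1)*log(x) + C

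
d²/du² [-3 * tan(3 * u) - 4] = -54*sin(3*u)/cos(3*u)^3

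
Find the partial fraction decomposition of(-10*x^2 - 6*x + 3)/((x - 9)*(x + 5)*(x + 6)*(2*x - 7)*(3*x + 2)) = 207/(150800*(3*x + 2)) + 2248/(88825*(2*x - 7)) - 107/(1520*(x + 6)) + 31/(442*(x + 5)) - 41/(3190*(x - 9))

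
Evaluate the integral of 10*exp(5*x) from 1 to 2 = -2*exp(5) + 2*exp(10)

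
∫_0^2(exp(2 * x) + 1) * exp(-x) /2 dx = -exp(-2)/2 + exp(2)/2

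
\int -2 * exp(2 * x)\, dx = -exp(2*x) + C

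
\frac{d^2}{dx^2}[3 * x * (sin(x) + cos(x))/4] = 3*sqrt(2)*(-x*sin(x + pi/4) + 2*cos(x + pi/4))/4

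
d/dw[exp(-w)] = -exp(-w)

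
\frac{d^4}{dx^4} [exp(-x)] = exp(-x)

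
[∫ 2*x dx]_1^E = -1 + exp(2)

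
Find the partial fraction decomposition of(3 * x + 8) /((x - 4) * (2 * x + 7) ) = 1/(3*(2*x + 7)) + 4/(3*(x - 4))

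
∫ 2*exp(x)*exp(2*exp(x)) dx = exp(2*exp(x)) + C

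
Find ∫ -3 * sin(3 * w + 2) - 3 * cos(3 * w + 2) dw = sqrt(2)*cos(3*w + pi/4 + 2) + C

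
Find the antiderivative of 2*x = x^2 + C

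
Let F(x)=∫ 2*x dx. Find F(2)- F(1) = 3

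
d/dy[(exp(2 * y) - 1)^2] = 4*exp(4*y) - 4*exp(2*y)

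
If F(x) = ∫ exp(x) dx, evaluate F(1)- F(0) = -1 + E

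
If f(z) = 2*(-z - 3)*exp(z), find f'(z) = -2*z*exp(z) - 8*exp(z)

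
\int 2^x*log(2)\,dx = 2^x + C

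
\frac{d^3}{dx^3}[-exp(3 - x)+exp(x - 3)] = (exp(2*x - 6) + 1)*exp(3 - x)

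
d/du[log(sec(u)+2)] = tan(u)*sec(u)/(sec(u) + 2)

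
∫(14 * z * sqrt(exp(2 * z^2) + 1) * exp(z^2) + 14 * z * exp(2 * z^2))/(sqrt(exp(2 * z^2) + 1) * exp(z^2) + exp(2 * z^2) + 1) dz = 7*log(sqrt(exp(2*z^2) + 1) + exp(z^2)) + C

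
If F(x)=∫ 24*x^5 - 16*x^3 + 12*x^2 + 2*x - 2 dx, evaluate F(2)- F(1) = 221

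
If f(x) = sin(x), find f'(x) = cos(x)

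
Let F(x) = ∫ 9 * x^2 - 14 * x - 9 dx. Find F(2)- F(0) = -22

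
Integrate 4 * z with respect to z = 2*z^2 + C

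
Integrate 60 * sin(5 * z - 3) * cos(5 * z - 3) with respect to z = 6*sin(5*z - 3)^2 + C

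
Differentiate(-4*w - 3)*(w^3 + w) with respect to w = -16*w^3 - 9*w^2 - 8*w - 3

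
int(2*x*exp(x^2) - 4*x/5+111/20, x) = -2*x^2/5 + 111*x/20 + exp(x^2) + C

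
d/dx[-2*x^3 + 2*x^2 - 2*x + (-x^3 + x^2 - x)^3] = -9*x^8 + 24*x^7 - 42*x^6 + 42*x^5 - 30*x^4 + 12*x^3 - 9*x^2 + 4*x - 2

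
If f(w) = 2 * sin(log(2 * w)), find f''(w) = -2*sqrt(2)*sin(log(w) + log(2) + pi/4)/w^2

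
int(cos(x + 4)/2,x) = sin(x + 4)/2 + C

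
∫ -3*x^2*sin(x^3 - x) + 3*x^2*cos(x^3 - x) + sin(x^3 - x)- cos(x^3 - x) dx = sqrt(2)*cos(-x^3 + x + pi/4) + C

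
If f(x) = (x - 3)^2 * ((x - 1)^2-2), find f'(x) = 4*x^3 - 24*x^2 + 40*x - 12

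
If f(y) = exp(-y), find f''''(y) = exp(-y)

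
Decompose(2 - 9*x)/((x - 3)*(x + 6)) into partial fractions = -56/(9*(x + 6)) - 25/(9*(x - 3))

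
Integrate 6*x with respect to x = 3*x^2 + C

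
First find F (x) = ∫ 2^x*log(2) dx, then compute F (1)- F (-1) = 3/2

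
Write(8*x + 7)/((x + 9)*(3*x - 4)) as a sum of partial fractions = 53/(31*(3*x - 4)) + 65/(31*(x + 9))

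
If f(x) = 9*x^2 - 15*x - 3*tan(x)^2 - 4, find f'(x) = 18*x - 6*sin(x)/cos(x)^3 - 15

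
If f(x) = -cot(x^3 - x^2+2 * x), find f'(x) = (3*x^2 - 2*x + 2)/sin(x*(x^2 - x + 2))^2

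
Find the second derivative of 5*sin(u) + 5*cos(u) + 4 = -5*sin(u) - 5*cos(u)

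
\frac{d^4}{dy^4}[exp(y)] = exp(y)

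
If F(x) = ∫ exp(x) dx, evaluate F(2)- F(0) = -1 + exp(2)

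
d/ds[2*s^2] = 4*s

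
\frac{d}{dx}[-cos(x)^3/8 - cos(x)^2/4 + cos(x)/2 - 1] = (-3*sin(x)^2 + 4*cos(x) - 1)*sin(x)/8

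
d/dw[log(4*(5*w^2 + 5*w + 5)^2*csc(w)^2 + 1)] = 200*(-w^4*cos(w)/sin(w) + 2*w^3 - 2*w^3*cos(w)/sin(w) + 3*w^2 - 3*w^2*cos(w)/sin(w) + 3*w - 2*w*cos(w)/sin(w) + 1 - cos(w)/sin(w))/(100*w^4 + 200*w^3 + 300*w^2 + 200*w + sin(w)^2 + 100)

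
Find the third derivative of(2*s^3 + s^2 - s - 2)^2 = 480*s^3 + 240*s^2 - 72*s - 60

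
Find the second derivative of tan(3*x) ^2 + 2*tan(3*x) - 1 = 54*tan(3*x)^4 + 36*tan(3*x)^3 + 72*tan(3*x)^2 + 36*tan(3*x) + 18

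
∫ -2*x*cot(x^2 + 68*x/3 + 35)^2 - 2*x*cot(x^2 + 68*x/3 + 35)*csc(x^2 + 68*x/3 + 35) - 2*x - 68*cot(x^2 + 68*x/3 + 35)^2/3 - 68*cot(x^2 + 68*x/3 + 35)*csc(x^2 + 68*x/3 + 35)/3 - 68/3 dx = cot((x + 21)*(3*x + 5)/3) + csc((x + 21)*(3*x + 5)/3) + C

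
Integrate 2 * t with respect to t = t^2 + C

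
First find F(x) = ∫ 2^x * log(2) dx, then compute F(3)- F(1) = 6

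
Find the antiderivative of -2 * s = -s^2 + C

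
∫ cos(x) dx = sin(x) + C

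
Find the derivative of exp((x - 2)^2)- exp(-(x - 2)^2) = (2*x*exp(2*x^2 - 8*x + 8) + 2*x - 4*exp(2*x^2 - 8*x + 8) - 4)*exp(-x^2 + 4*x - 4)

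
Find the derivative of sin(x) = cos(x)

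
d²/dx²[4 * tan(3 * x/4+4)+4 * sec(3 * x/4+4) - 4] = 9*tan(3*x/4 + 4)^3/2 + 9*tan(3*x/4 + 4)^2*sec(3*x/4 + 4)/2 + 9*tan(3*x/4 + 4)/2 + 9*sec(3*x/4 + 4)/4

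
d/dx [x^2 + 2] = 2*x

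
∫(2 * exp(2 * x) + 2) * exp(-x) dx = 4*sinh(x) + C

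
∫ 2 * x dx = x^2 + C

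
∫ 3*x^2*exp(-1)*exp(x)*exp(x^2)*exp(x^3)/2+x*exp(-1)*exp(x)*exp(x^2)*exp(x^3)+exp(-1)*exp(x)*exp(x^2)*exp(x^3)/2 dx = exp(x^3 + x^2 + x - 1)/2 + C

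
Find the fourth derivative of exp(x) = exp(x)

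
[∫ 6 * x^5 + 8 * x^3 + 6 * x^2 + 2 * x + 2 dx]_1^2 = 112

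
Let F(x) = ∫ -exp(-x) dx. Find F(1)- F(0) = -1 + exp(-1)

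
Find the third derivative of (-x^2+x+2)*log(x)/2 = (-2*x^2 - x + 4)/(2*x^3)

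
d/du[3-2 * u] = -2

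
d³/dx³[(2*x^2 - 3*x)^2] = 96*x - 72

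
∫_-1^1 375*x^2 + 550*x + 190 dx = 630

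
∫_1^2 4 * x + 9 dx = 15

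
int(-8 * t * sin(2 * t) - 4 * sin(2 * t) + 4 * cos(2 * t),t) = (4*t + 2)*cos(2*t) + C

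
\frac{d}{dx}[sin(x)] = cos(x)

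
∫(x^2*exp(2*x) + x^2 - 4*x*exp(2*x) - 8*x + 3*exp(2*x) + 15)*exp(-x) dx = 2*(x - 3)^2*sinh(x) + C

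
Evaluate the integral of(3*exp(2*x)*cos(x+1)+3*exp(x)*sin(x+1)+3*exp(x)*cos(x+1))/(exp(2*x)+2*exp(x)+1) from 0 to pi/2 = -3*sin(1)/2 + 3*exp(pi/2)*cos(1)/(1 + exp(pi/2))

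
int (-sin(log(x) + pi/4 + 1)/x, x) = cos(log(x) + pi/4 + 1) + C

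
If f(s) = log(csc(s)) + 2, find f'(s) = -cot(s)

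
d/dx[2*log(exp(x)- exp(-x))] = (2*exp(2*x) + 2)/(exp(2*x) - 1)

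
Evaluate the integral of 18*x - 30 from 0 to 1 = -21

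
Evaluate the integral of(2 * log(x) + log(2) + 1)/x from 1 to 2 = -log(2) + (log(2) + 1)*log(4)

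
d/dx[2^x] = 2^x*log(2)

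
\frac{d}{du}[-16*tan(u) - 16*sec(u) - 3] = -16*(sin(u) + 1)/cos(u)^2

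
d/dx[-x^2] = -2*x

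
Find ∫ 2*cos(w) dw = 2*sin(w) + C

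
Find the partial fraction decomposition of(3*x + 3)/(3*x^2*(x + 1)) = x^(-2)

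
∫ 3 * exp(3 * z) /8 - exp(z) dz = exp(3*z)/8 - exp(z) + C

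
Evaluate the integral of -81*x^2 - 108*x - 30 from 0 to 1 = -111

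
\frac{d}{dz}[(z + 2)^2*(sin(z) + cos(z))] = -z^2*sin(z) + z^2*cos(z) - 2*z*sin(z) + 6*z*cos(z) + 8*cos(z)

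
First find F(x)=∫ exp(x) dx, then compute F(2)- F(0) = -1 + exp(2)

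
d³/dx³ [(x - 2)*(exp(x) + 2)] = x*exp(x) + exp(x)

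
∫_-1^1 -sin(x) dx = 0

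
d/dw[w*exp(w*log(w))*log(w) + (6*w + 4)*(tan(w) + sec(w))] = w*exp(w*log(w))*log(w)^2 + w*exp(w*log(w))*log(w) + 6*w*sin(w)/cos(w)^2 + 6*w/cos(w)^2 + exp(w*log(w))*log(w) + exp(w*log(w)) + 4*sin(w)/cos(w)^2 + 6*tan(w) + 6/cos(w) + 4/cos(w)^2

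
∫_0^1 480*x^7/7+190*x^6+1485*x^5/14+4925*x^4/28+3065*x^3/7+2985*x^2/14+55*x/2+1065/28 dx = 8985/28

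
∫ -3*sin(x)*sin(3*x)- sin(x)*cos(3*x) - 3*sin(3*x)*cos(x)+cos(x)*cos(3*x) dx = sqrt(2)*sin(x + pi/4)*cos(3*x) + C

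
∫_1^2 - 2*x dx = -3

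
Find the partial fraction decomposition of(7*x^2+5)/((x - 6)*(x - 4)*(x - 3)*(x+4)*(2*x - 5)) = -20/(7*(2*x - 5)) + 9/(560*(x + 4)) + 68/(21*(x - 3)) - 39/(16*(x - 4)) + 257/(420*(x - 6))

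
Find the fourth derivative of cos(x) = cos(x)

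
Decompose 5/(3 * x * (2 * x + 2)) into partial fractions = -5/(6*(x + 1)) + 5/(6*x)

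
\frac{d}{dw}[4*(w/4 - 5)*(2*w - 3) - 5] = 4*w - 43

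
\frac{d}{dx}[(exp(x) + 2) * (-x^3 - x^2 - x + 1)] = -x^3*exp(x) - 4*x^2*exp(x) - 6*x^2 - 3*x*exp(x) - 4*x - 2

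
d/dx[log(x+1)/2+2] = 1/(2*x + 2)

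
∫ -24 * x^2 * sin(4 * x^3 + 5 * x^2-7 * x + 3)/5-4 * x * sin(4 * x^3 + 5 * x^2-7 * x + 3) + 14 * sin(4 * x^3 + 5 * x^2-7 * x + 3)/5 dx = 2*cos(4*x^3 + 5*x^2 - 7*x + 3)/5 + C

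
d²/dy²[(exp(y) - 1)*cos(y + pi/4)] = -2*exp(y)*sin(y + pi/4) + cos(y + pi/4)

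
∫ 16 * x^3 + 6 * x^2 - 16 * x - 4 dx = 4*x^4 + 2*x^3 - 8*x^2 - 4*x + C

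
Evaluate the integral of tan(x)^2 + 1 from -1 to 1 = 2*tan(1)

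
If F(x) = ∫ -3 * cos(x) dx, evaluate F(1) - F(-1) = -6*sin(1)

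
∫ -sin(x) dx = cos(x) + C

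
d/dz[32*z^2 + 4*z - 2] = 64*z + 4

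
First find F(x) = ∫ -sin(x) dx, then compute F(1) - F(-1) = 0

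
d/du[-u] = -1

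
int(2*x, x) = x^2 + C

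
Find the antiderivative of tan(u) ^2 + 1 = tan(u) + C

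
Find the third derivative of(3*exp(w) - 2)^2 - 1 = 72*exp(2*w) - 12*exp(w)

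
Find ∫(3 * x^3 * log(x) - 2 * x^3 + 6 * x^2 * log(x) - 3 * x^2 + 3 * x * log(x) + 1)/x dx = (x + 1)^3*(log(x) - 1) + C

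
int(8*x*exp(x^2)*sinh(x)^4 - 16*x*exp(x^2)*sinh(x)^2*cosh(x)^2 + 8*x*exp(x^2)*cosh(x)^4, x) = 4*exp(x^2) + C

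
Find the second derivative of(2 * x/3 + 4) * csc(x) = 2*(-x/3 + 2*x/(3*sin(x)^2) - 2 - 2*cos(x)/(3*sin(x)) + 4/sin(x)^2)/sin(x)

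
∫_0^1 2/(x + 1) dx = 2*log(2)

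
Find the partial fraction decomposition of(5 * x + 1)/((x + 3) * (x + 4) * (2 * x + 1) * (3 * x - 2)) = 117/(1078*(3*x - 2)) + 12/(245*(2*x + 1)) + 19/(98*(x + 4)) - 14/(55*(x + 3))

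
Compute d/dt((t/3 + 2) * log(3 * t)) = (t*log(t) + t + t*log(3) + 6)/(3*t)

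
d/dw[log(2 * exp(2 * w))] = 2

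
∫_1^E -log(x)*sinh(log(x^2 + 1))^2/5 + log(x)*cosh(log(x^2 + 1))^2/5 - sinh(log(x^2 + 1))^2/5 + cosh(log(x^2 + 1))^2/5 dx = E/5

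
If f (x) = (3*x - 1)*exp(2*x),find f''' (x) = 24*x*exp(2*x) + 28*exp(2*x)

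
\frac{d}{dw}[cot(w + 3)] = -1/sin(w + 3)^2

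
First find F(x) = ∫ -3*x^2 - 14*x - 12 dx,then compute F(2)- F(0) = -60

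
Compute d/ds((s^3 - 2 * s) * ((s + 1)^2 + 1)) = 5*s^4 + 8*s^3 - 8*s - 4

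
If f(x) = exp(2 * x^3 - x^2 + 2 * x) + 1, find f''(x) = 36*x^4*exp(2*x^3 - x^2 + 2*x) - 24*x^3*exp(2*x^3 - x^2 + 2*x) + 28*x^2*exp(2*x^3 - x^2 + 2*x) + 4*x*exp(2*x^3 - x^2 + 2*x) + 2*exp(2*x^3 - x^2 + 2*x)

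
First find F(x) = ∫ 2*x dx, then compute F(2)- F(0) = 4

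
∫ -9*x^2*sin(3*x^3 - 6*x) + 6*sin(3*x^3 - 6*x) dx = cos(3*x*(x^2 - 2)) + C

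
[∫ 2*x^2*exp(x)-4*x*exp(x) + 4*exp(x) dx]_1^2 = -6*E + 4*exp(2)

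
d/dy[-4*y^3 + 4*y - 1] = 4 - 12*y^2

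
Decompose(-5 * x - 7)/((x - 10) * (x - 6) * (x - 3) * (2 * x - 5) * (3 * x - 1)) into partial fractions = -27/(1972*(3*x - 1)) + 8/(35*(2*x - 5)) - 11/(84*(x - 3)) + 37/(1428*(x - 6)) - 19/(4060*(x - 10))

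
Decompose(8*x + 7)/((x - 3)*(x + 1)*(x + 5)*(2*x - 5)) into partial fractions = -72/(35*(2*x - 5)) + 11/(160*(x + 5)) - 1/(112*(x + 1)) + 31/(32*(x - 3))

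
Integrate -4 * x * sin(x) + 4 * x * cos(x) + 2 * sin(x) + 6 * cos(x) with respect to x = 2*sqrt(2)*(2*x + 1)*sin(x + pi/4) + C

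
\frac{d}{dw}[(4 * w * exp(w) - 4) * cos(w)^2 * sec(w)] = 4*sqrt(2)*w*exp(w)*cos(w + pi/4) + 4*exp(w)*cos(w) + 4*sin(w)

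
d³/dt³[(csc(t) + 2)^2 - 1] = 4*(1 + 2/sin(t) - 6/sin(t)^2 - 6/sin(t)^3)*cos(t)/sin(t)^2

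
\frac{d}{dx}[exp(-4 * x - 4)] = -4*exp(-4*x - 4)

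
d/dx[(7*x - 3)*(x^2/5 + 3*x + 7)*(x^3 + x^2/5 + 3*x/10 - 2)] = 42*x^5/5 + 517*x^4/5 + 178*x^3 - 726*x^2/25 - 66*x - 863/10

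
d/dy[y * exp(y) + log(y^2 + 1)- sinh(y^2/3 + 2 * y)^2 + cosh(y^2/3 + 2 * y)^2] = (y^3*exp(y) + y^2*exp(y) + y*exp(y) + 2*y + exp(y))/(y^2 + 1)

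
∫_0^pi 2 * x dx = pi^2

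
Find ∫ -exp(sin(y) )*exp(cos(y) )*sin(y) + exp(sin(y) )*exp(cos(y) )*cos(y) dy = exp(sqrt(2)*sin(y + pi/4)) + C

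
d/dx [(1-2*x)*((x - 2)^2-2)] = -6*x^2 + 18*x - 8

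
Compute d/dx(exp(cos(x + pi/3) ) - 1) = -exp(cos(x + pi/3))*sin(x + pi/3)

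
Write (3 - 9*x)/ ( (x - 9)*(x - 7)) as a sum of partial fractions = 30/(x - 7) - 39/(x - 9)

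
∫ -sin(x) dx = cos(x) + C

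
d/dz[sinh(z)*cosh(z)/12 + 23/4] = cosh(2*z)/12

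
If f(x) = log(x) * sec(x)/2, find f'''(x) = (-x^3*log(x)*sin(x)/cos(x) + 6*x^3*log(x)*sin(x)/cos(x)^3 - 3*x^2 + 6*x^2/cos(x)^2 - 3*x*sin(x)/cos(x) + 2)/(2*x^3*cos(x))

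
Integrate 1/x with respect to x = log(x) + C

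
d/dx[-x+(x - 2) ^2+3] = 2*x - 5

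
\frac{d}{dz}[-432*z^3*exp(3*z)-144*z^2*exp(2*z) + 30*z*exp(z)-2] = -1296*z^3*exp(3*z) - 1296*z^2*exp(3*z) - 288*z^2*exp(2*z) - 288*z*exp(2*z) + 30*z*exp(z) + 30*exp(z)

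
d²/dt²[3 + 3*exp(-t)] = 3*exp(-t)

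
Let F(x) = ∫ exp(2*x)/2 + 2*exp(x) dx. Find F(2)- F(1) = -(E/2 + 2)^2 + (2 + exp(2)/2)^2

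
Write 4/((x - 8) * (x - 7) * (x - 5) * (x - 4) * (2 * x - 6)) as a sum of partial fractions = 1/(20*(x - 3)) - 1/(6*(x - 4)) + 1/(6*(x - 5)) - 1/(12*(x - 7)) + 1/(30*(x - 8))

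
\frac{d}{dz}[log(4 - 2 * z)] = 1/(z - 2)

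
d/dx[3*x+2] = 3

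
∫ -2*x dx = -x^2 + C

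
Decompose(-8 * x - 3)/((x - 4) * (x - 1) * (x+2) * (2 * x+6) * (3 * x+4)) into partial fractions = 621/(2240*(3*x + 4)) + 3/(40*(x + 3)) - 13/(72*(x + 2)) + 11/(504*(x - 1)) - 5/(576*(x - 4))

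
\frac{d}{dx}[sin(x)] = cos(x)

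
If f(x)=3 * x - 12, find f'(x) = 3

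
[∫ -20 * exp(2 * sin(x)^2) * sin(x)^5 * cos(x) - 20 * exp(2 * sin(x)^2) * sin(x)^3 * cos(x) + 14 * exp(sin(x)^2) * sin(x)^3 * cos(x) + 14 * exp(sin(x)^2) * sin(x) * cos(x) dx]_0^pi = 0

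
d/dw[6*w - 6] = 6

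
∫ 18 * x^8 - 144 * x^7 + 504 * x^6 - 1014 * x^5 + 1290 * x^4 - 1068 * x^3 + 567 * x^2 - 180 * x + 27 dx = 2*x^9 - 18*x^8 + 72*x^7 - 169*x^6 + 258*x^5 - 267*x^4 + 189*x^3 - 90*x^2 + 27*x + C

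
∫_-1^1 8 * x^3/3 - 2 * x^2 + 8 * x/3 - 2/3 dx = -8/3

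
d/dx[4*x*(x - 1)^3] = 16*x^3 - 36*x^2 + 24*x - 4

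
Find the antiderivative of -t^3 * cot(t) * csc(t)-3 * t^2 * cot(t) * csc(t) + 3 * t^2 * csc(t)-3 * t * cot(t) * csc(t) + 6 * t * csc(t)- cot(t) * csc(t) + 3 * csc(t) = (t + 1)^3*csc(t) + C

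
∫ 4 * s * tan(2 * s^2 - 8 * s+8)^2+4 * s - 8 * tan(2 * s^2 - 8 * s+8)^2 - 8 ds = tan(2*(s - 2)^2) + C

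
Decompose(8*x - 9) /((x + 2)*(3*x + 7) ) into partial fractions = 83/(3*x + 7) - 25/(x + 2)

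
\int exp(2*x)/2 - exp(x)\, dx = (exp(x) - 2)^2/4 + C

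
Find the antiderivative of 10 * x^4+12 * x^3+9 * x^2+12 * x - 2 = 2*x^5 + 3*x^4 + 3*x^3 + 6*x^2 - 2*x + C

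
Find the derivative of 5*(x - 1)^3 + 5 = 15*x^2 - 30*x + 15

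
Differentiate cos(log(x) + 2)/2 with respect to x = -sin(log(x) + 2)/(2*x)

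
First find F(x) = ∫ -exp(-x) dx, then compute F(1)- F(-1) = -E + exp(-1)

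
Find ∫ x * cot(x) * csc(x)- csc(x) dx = -x*csc(x) + C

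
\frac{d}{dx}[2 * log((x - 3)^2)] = 4/(x - 3)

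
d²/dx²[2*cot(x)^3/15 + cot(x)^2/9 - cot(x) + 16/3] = 8*cot(x)^5/5 + 2*cot(x)^4/3 + 2*cot(x)^3/5 + 8*cot(x)^2/9 - 6*cot(x)/5 + 2/9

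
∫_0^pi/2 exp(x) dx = -1 + exp(pi/2)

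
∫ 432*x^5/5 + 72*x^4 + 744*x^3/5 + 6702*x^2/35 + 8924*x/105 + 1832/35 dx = 72*x^6/5 + 72*x^5/5 + 186*x^4/5 + 2234*x^3/35 + 4462*x^2/105 + 1832*x/35 + C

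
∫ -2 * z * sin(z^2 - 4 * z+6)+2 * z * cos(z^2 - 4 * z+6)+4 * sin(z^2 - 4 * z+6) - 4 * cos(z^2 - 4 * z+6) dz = sin((z - 2)^2 + 2) + cos((z - 2)^2 + 2) + C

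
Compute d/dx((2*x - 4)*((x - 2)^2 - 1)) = 6*x^2 - 24*x + 22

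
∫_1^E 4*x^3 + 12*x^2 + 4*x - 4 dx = -4 + (-2 + (1 + E)^2)^2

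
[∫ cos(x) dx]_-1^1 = 2*sin(1)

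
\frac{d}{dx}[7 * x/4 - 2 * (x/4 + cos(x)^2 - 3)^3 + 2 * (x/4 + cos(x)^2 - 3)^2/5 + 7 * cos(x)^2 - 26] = 3*x^2*sin(2*x)/8 - 3*x^2/32 - 77*x*sin(2*x)/10 + 3*x*sin(4*x)/4 - 3*x*cos(2*x)/8 + 77*x/40 - 3*(1 - cos(2*x))^2/8 + 3*(cos(2*x) + 1)^2*sin(2*x)/2 + 31*sin(2*x) - 46*sin(4*x)/5 + 31*cos(2*x)/10 - 31/4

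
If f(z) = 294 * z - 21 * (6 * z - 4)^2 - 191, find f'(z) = 1302 - 1512*z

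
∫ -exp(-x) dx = exp(-x) + C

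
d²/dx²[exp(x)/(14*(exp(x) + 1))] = (-exp(2*x) + exp(x))/(14*exp(3*x) + 42*exp(2*x) + 42*exp(x) + 14)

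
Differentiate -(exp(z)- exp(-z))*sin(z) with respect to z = sqrt(2)*(-exp(2*z)*sin(z + pi/4) + cos(z + pi/4))*exp(-z)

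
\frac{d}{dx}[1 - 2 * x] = -2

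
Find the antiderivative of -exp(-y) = exp(-y) + C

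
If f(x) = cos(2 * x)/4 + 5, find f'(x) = -sin(2*x)/2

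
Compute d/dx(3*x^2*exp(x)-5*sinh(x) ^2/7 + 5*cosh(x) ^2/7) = 3*x^2*exp(x) + 6*x*exp(x)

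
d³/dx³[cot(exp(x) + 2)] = (-6*(-1 + sin(exp(x) + 2)^(-2))^2*exp(2*x) + 6*exp(2*x) - 8*exp(2*x)/sin(exp(x) + 2)^2 + 6*exp(x)*cos(exp(x) + 2)/sin(exp(x) + 2)^3 - 1/sin(exp(x) + 2)^2)*exp(x)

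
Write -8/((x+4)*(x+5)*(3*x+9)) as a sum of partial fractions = -4/(3*(x + 5)) + 8/(3*(x + 4)) - 4/(3*(x + 3))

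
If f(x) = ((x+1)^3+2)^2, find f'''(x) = 120*x^3 + 360*x^2 + 360*x + 144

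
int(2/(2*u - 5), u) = log(5 - 2*u) + C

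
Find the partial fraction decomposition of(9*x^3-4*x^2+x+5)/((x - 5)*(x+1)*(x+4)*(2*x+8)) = 181/(54*(x + 4)) - 71/(6*(x + 4)^2) + 1/(12*(x + 1)) + 115/(108*(x - 5))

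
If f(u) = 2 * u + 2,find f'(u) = 2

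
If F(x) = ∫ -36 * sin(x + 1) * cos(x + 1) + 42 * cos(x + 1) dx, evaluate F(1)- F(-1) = -9 + 9*cos(4) + 42*sin(2)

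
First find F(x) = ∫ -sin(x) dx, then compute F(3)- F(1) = cos(3) - cos(1)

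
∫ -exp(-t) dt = exp(-t) + C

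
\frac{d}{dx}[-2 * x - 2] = -2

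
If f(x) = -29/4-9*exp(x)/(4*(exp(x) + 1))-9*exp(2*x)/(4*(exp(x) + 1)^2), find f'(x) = (-27*exp(2*x) - 9*exp(x))/(4*exp(3*x) + 12*exp(2*x) + 12*exp(x) + 4)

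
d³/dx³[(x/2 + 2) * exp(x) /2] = x*exp(x)/4 + 7*exp(x)/4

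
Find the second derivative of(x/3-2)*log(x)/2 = (x + 6)/(6*x^2)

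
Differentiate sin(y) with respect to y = cos(y)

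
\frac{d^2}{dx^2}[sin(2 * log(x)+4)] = (-4*sin(2*log(x) + 4) - 2*cos(2*log(x) + 4))/x^2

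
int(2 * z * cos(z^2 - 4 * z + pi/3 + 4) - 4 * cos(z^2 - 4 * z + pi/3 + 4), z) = sin((z - 2)^2 + pi/3) + C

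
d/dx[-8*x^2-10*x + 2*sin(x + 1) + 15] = -16*x + 2*cos(x + 1) - 10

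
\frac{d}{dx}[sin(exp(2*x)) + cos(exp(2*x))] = 2*sqrt(2)*exp(2*x)*cos(exp(2*x) + pi/4)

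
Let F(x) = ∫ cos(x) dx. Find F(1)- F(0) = sin(1)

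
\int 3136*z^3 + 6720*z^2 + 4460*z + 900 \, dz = 784*z^4 + 2240*z^3 + 2230*z^2 + 900*z + C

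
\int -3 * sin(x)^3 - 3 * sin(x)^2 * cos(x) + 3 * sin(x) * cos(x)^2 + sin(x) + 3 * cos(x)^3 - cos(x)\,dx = sqrt(2)*sin(2*x)*sin(x + pi/4) + C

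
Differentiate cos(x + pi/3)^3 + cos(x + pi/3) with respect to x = -3*sin(x + pi/3)*cos(x + pi/3)^2 - sin(x + pi/3)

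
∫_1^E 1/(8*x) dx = 1/8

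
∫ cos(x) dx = sin(x) + C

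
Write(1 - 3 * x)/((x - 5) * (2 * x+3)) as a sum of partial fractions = -11/(13*(2*x + 3)) - 14/(13*(x - 5))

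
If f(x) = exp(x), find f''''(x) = exp(x)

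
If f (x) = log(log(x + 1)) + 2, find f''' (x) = (2*log(x + 1)^2 + 3*log(x + 1) + 2)/(x^3*log(x + 1)^3 + 3*x^2*log(x + 1)^3 + 3*x*log(x + 1)^3 + log(x + 1)^3)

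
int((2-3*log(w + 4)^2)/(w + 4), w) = (2 - log(w + 4)^2)*log(w + 4) + C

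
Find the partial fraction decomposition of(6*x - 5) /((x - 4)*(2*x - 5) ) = -20/(3*(2*x - 5)) + 19/(3*(x - 4))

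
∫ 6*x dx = 3*x^2 + C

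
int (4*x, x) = 2*x^2 + C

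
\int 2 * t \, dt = t^2 + C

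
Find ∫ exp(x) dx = exp(x) + C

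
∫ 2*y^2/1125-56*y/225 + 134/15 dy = 2*y^3/3375 - 28*y^2/225 + 134*y/15 + C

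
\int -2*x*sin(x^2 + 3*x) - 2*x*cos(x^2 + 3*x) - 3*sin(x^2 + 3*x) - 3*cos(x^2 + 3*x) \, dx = sqrt(2)*cos(x^2 + 3*x + pi/4) + C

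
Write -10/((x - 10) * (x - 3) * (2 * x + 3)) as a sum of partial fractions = -40/(207*(2*x + 3)) + 10/(63*(x - 3)) - 10/(161*(x - 10))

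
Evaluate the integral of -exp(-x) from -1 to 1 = -E + exp(-1)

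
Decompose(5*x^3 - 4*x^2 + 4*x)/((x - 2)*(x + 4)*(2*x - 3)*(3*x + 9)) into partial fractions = -37/(99*(2*x - 3)) + 200/(99*(x + 4)) - 61/(45*(x + 3)) + 16/(45*(x - 2))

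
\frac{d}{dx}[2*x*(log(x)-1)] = 2*log(x)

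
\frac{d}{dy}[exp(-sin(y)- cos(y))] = (sin(y) - cos(y))*exp(-sin(y) - cos(y))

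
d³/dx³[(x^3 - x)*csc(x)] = (x^3*cos(x)/sin(x) - 6*x^3*cos(x)/sin(x)^3 - 9*x^2 + 18*x^2/sin(x)^2 - 19*x*cos(x)/sin(x) + 6*x*cos(x)/sin(x)^3 + 9 - 6/sin(x)^2)/sin(x)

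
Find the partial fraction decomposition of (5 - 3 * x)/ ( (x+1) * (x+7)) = -13/(3*(x + 7)) + 4/(3*(x + 1))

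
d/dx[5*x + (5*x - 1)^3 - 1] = 375*x^2 - 150*x + 20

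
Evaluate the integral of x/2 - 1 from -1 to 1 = -2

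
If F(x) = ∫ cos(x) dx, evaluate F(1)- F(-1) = 2*sin(1)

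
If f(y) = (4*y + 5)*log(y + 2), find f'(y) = (4*y*log(y + 2) + 4*y + 8*log(y + 2) + 5)/(y + 2)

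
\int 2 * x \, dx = x^2 + C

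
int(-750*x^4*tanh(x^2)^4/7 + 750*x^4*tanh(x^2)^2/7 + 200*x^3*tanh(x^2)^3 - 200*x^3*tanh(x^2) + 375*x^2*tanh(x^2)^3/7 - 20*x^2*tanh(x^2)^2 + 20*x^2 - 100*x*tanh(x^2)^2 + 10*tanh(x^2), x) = 5*x*(25*x^2*tanh(x^2)^2 - 70*x*tanh(x^2) + 14)*tanh(x^2)/7 + C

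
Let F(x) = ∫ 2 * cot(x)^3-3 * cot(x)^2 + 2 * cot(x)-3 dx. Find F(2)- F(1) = -3*cot(1) + 3*cot(2) - cot(2)^2 + cot(1)^2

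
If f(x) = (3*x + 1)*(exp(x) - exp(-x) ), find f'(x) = (3*x*exp(2*x) + 3*x + 4*exp(2*x) - 2)*exp(-x)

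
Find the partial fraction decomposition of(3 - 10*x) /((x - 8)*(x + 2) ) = -23/(10*(x + 2)) - 77/(10*(x - 8))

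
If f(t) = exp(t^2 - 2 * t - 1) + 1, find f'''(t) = (8*t^3 - 24*t^2 + 36*t - 20)*exp(t^2 - 2*t - 1)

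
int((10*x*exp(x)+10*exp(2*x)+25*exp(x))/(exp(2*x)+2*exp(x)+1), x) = (10*x + 15)*exp(x)/(exp(x) + 1) + C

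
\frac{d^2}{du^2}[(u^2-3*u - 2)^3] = 30*u^4 - 180*u^3 + 252*u^2 + 54*u - 84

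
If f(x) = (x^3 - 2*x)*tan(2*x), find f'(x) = 2*x^3/cos(2*x)^2 + 3*x^2*tan(2*x) - 4*x/cos(2*x)^2 - 2*tan(2*x)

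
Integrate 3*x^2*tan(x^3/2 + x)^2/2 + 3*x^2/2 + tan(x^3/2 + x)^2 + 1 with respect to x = tan(x^3/2 + x) + C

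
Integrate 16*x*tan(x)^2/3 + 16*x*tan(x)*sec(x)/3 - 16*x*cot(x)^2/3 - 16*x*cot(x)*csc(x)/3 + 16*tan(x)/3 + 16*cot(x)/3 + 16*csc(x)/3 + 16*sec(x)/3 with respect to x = 32*x*(sqrt(2)*sin(x + pi/4) + 1)/(3*sin(2*x)) + C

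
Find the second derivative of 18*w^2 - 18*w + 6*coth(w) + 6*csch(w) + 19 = 36 + 6/sinh(w) + 12*cosh(w)/sinh(w)^3 + 12/sinh(w)^3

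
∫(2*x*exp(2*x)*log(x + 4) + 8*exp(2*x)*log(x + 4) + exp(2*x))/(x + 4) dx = exp(2*x)*log(x + 4) + C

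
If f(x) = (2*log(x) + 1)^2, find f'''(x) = (16*log(x) - 16)/x^3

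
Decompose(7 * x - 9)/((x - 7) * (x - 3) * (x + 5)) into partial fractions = -11/(24*(x + 5)) - 3/(8*(x - 3)) + 5/(6*(x - 7))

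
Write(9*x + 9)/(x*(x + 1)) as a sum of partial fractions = 9/x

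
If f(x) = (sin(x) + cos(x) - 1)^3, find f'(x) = 3*sqrt(2)*(sqrt(2)*sin(x + pi/4) - 1)^2*cos(x + pi/4)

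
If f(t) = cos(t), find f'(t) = -sin(t)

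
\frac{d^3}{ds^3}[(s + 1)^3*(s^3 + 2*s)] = 120*s^3 + 180*s^2 + 120*s + 42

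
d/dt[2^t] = 2^t*log(2)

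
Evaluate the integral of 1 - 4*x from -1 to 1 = 2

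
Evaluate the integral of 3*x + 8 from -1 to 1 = 16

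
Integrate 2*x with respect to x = x^2 + C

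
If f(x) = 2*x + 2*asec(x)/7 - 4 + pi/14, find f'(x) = (14*x^2*sqrt(1 - 1/x^2) + 2)/(7*x^2*sqrt(1 - 1/x^2))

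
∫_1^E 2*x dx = -1 + exp(2)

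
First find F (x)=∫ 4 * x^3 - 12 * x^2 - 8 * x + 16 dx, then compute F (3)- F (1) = -24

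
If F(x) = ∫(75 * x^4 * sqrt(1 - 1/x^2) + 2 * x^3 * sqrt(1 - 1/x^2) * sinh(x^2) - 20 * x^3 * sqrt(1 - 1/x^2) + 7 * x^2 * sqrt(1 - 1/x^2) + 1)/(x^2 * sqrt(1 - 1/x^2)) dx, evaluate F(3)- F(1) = -cosh(1) + asec(3) + 584 + cosh(9)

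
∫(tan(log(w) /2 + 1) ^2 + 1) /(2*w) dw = tan(log(w)/2 + 1) + C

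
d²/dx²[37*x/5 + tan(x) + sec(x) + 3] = (2*sin(x)/cos(x)^2 - 1 + 2/cos(x)^2)/cos(x)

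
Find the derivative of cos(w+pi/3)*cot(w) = -sin(w + pi/3)/tan(w) - cos(w + pi/3)/sin(w)^2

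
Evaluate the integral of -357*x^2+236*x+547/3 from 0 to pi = -135*pi^3 - 117 - 29*pi/3 + 18*pi^2 + 7*(-2*pi - 3)^2 - 2*(-2*pi - 3)^3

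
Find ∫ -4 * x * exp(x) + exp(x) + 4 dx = (1 - exp(x))*(4*x - 5) + C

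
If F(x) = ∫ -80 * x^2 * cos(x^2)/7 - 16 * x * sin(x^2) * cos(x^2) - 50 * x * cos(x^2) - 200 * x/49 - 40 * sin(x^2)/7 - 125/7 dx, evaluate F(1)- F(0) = -215*sin(1)/7 - 1073/49 + 2*cos(2)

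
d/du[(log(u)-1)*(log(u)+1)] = 2*log(u)/u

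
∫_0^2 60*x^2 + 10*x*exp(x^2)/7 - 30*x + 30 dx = 5*exp(4)/7 + 1115/7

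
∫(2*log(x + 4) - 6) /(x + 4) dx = (log(x + 4) - 3)^2 + C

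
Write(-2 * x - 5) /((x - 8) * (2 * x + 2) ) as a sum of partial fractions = 1/(6*(x + 1)) - 7/(6*(x - 8))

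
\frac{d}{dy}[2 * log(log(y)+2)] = 2/(y*log(y) + 2*y)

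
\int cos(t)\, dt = sin(t) + C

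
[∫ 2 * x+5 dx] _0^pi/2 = -4 + (-4 - pi/2)*(-pi/2 - 1)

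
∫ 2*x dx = x^2 + C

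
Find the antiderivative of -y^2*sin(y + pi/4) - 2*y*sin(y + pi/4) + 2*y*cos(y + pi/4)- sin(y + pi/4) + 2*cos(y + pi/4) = (y + 1)^2*cos(y + pi/4) + C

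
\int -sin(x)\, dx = cos(x) + C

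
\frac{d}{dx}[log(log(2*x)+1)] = 1/(x*log(x) + x*log(2) + x)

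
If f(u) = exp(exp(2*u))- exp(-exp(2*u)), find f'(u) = (2*exp(2*u) + 2*exp(2*u + 2*exp(2*u)))*exp(-exp(2*u))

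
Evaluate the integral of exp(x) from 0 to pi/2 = -1 + exp(pi/2)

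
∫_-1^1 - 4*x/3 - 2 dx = -4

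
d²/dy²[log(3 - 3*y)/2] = -1/(2*y^2 - 4*y + 2)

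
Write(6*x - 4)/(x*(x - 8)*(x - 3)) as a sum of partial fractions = -14/(15*(x - 3)) + 11/(10*(x - 8)) - 1/(6*x)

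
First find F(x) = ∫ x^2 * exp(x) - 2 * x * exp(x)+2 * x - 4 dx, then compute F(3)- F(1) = -E + exp(3)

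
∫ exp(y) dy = exp(y) + C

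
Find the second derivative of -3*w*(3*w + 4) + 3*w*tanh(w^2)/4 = -6*w^3*sinh(w^2)/cosh(w^2)^3 + 9*w/(2*cosh(w^2)^2) - 18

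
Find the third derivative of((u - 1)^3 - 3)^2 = 120*u^3 - 360*u^2 + 360*u - 156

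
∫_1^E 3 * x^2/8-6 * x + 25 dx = (-4 + E/2)^3 + E + 335/8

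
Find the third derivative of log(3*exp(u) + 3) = (-exp(2*u) + exp(u))/(exp(3*u) + 3*exp(2*u) + 3*exp(u) + 1)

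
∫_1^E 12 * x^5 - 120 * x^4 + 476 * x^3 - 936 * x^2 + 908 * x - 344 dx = -2*(-2 + E)^2 - (-2 + E)^4 + 2*(-2 + E)^6 + 1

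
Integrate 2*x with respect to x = x^2 + C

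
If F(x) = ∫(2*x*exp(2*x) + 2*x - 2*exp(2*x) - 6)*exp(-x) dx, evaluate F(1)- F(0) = -2*E + 2*exp(-1)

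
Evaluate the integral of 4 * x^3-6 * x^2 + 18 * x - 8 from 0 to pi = -16 + (-pi + 4 + pi^2)^2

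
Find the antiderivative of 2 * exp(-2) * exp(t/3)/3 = 2*exp(t/3 - 2) + C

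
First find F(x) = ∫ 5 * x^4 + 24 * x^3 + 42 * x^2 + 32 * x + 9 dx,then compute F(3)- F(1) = 1232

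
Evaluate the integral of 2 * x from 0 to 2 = 4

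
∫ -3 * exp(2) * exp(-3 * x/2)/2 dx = exp(2 - 3*x/2) + C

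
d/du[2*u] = 2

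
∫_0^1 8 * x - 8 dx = -4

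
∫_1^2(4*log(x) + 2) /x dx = 2*(log(2) + 1)*log(2)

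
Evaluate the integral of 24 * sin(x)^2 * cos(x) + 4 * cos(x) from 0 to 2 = -2*sin(6) + 10*sin(2)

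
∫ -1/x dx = -log(x) + C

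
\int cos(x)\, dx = sin(x) + C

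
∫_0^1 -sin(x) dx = -1 + cos(1)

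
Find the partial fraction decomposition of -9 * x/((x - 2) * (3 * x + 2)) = -9/(4*(3*x + 2)) - 9/(4*(x - 2))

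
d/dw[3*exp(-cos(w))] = 3*exp(-cos(w))*sin(w)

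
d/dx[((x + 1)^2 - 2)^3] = 6*x^5 + 30*x^4 + 36*x^3 - 12*x^2 - 18*x + 6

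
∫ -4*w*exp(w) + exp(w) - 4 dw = -(4*w - 5)*(exp(w) + 1) + C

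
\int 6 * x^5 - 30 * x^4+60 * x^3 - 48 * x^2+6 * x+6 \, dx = x^6 - 6*x^5 + 15*x^4 - 16*x^3 + 3*x^2 + 6*x + C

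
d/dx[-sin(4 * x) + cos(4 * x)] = -4*sin(4*x) - 4*cos(4*x)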